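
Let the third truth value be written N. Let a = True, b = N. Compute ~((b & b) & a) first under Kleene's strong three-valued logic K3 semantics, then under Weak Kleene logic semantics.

N; N

In Kleene's strong three-valued logic K3: b & b = N & N = N
(b & b) & a = N & True = N
~((b & b) & a) = ~N = N
In Weak Kleene logic: b & b = N & N = N
(b & b) & a = N & True = N
~((b & b) & a) = ~N = N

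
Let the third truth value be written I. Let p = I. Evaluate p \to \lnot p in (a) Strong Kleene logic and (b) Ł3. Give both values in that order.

In Strong Kleene logic: \lnot p = \lnot I = I
p \to \lnot p = I \to I = I
In Ł3: \lnot p = \lnot I = I
p \to \lnot p = I \to I = True  [min(1, 1−½+½)]
They differ because Strong Kleene logic and Ł3 treat I differently under implication.

I; True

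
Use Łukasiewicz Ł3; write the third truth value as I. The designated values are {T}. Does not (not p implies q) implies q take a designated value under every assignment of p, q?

Countermodel: p=I, q=F gives I, which is not designated.

No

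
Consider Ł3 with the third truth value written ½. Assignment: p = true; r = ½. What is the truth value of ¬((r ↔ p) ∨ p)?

false

r ↔ p = ½ ↔ true = ½
(r ↔ p) ∨ p = ½ ∨ true = true
¬((r ↔ p) ∨ p) = ¬true = false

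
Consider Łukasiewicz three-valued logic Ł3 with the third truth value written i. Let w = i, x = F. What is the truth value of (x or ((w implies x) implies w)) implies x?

F

w implies x = i implies F = i  [min(1, 1−½+0)]
(w implies x) implies w = i implies i = T
x or ((w implies x) implies w) = F or T = T
(x or ((w implies x) implies w)) implies x = T implies F = F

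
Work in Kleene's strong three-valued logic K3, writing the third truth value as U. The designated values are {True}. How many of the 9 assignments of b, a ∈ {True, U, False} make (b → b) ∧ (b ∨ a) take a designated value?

Designated under: (b=True, a=True); (b=True, a=U); (b=True, a=False); (b=False, a=True).

4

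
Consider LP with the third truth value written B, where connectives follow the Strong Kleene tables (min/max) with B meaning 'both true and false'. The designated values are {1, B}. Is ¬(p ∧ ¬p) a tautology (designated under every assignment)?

Every assignment of p over {1, B, 0} gives a value in {1, B}.
In particular, with p=B: ¬(p ∧ ¬p) = B.

Yes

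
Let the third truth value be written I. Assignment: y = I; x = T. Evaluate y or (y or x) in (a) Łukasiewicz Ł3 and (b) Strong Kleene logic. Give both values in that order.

In Łukasiewicz Ł3: y or x = I or T = T
y or (y or x) = I or T = T
In Strong Kleene logic: y or x = I or T = T
y or (y or x) = I or T = T

T; T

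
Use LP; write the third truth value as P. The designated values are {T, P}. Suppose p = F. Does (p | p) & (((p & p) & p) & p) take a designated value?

No

p | p = F | F = F
p & p = F & F = F
(p & p) & p = F & F = F
((p & p) & p) & p = F & F = F
(p | p) & (((p & p) & p) & p) = F & F = F
F ∉ {T, P}.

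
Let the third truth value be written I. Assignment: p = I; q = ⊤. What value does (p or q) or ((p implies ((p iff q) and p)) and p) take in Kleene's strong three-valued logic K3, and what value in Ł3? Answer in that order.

In Kleene's strong three-valued logic K3: p or q = I or ⊤ = ⊤
p iff q = I iff ⊤ = I
(p iff q) and p = I and I = I
p implies ((p iff q) and p) = I implies I = I
(p implies ((p iff q) and p)) and p = I and I = I
(p or q) or ((p implies ((p iff q) and p)) and p) = ⊤ or I = ⊤
In Ł3: p or q = I or ⊤ = ⊤
p iff q = I iff ⊤ = I  [1 − |½−1|]
(p iff q) and p = I and I = I
p implies ((p iff q) and p) = I implies I = ⊤
(p implies ((p iff q) and p)) and p = ⊤ and I = I
(p or q) or ((p implies ((p iff q) and p)) and p) = ⊤ or I = ⊤

⊤; ⊤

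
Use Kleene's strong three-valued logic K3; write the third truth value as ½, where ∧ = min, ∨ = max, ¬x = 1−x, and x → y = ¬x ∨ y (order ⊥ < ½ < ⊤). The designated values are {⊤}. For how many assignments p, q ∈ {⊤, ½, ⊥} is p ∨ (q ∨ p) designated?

Of the 9 assignments, 5 give a value in {⊤}.

5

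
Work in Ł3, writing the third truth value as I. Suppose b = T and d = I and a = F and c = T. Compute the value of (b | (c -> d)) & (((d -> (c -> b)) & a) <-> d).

I

c -> d = T -> I = I  [min(1, 1−1+½)]
b | (c -> d) = T | I = T
c -> b = T -> T = T
d -> (c -> b) = I -> T = T
(d -> (c -> b)) & a = T & F = F
((d -> (c -> b)) & a) <-> d = F <-> I = I
(b | (c -> d)) & (((d -> (c -> b)) & a) <-> d) = T & I = I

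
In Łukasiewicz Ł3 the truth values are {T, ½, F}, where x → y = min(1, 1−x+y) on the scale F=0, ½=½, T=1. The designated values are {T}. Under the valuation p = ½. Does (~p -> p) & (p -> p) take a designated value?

~p = ~½ = ½
~p -> p = ½ -> ½ = T  [min(1, 1−½+½)]
p -> p = ½ -> ½ = T
(~p -> p) & (p -> p) = T & T = T
T ∈ {T}.

Yes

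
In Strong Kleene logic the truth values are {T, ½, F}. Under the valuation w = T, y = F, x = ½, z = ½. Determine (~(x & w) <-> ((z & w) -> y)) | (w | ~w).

x & w = ½ & T = ½
~(x & w) = ~½ = ½
z & w = ½ & T = ½
(z & w) -> y = ½ -> F = ½  [~½ | F]
~(x & w) <-> ((z & w) -> y) = ½ <-> ½ = ½
~w = ~T = F
w | ~w = T | F = T
(~(x & w) <-> ((z & w) -> y)) | (w | ~w) = ½ | T = T

T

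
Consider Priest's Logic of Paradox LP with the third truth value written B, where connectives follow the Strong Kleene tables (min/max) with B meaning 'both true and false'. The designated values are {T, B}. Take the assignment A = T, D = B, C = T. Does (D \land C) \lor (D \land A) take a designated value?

D \land C = B \land T = B
D \land A = B \land T = B
(D \land C) \lor (D \land A) = B \lor B = B
B ∈ {T, B}.

Yes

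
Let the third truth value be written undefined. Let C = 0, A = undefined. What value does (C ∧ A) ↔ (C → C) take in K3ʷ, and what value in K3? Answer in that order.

In K3ʷ: C ∧ A = 0 ∧ undefined = undefined
C → C = 0 → 0 = 1
(C ∧ A) ↔ (C → C) = undefined ↔ 1 = undefined
In K3: C ∧ A = 0 ∧ undefined = 0
C → C = 0 → 0 = 1
(C ∧ A) ↔ (C → C) = 0 ↔ 1 = 0
They differ because K3ʷ and K3 treat undefined differently under the binary connectives.

undefined; 0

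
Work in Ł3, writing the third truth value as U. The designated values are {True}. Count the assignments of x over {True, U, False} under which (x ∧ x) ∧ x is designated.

x=True: True ✓
x=U: U ·
x=False: False ·

1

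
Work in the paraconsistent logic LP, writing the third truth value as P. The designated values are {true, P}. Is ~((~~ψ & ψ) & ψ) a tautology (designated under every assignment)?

No

Countermodel: ψ=true gives false, which is not designated.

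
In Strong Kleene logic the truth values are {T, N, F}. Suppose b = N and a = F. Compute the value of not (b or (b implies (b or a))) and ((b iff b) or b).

b or a = N or F = N
b implies (b or a) = N implies N = N  [not N or N]
b or (b implies (b or a)) = N or N = N
not (b or (b implies (b or a))) = not N = N
b iff b = N iff N = N
(b iff b) or b = N or N = N
not (b or (b implies (b or a))) and ((b iff b) or b) = N and N = N

N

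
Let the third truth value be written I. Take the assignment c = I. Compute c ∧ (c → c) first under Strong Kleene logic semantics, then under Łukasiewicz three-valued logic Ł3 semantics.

I; I

In Strong Kleene logic: c → c = I → I = I  [¬I ∨ I]
c ∧ (c → c) = I ∧ I = I
In Łukasiewicz three-valued logic Ł3: c → c = I → I = true
c ∧ (c → c) = I ∧ true = I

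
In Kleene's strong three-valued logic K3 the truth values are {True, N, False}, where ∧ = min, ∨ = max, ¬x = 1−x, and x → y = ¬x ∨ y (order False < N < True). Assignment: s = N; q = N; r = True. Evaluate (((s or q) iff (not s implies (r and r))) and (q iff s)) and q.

s or q = N or N = N
not s = not N = N
r and r = True and True = True
not s implies (r and r) = N implies True = True
(s or q) iff (not s implies (r and r)) = N iff True = N
q iff s = N iff N = N
((s or q) iff (not s implies (r and r))) and (q iff s) = N and N = N
(((s or q) iff (not s implies (r and r))) and (q iff s)) and q = N and N = N

N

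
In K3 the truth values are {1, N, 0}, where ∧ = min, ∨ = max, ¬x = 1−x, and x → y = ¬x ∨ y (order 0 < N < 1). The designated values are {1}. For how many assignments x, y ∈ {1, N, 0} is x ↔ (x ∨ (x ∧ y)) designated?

6

Of the 9 assignments, 6 give a value in {1}.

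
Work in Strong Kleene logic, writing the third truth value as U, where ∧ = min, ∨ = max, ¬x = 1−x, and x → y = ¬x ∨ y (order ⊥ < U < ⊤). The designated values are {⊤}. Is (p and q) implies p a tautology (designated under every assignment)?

No

Countermodel: p=U, q=⊤ gives U, which is not designated.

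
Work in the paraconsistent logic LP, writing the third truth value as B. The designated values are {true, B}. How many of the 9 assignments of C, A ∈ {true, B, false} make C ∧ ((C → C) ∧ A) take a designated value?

4

Designated under: (C=true, A=true); (C=true, A=B); (C=B, A=true); (C=B, A=B).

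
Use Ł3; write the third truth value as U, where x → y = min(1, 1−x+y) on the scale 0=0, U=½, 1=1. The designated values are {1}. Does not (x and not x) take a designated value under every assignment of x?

Countermodel: x=U gives U, which is not designated.

No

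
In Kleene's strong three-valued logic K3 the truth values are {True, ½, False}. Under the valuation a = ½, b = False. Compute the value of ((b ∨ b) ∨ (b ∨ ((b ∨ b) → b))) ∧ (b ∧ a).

b ∨ b = False ∨ False = False
b ∨ b = False ∨ False = False
(b ∨ b) → b = False → False = True
b ∨ ((b ∨ b) → b) = False ∨ True = True
(b ∨ b) ∨ (b ∨ ((b ∨ b) → b)) = False ∨ True = True
b ∧ a = False ∧ ½ = False
((b ∨ b) ∨ (b ∨ ((b ∨ b) → b))) ∧ (b ∧ a) = True ∧ False = False

False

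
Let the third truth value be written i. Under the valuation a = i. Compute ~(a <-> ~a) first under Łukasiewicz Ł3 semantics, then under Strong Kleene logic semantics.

In Łukasiewicz Ł3: ~a = ~i = i
a <-> ~a = i <-> i = true  [1 − |½−½|]
~(a <-> ~a) = ~true = false
In Strong Kleene logic: ~a = ~i = i
a <-> ~a = i <-> i = i
~(a <-> ~a) = ~i = i
They differ because Łukasiewicz Ł3 and Strong Kleene logic treat i differently under implication.

false; i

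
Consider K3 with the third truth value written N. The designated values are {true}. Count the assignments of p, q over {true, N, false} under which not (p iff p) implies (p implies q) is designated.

Of the 9 assignments, 7 give a value in {true}.

7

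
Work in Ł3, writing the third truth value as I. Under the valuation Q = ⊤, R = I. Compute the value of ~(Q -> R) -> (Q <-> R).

Q -> R = ⊤ -> I = I
~(Q -> R) = ~I = I
Q <-> R = ⊤ <-> I = I
~(Q -> R) -> (Q <-> R) = I -> I = ⊤

⊤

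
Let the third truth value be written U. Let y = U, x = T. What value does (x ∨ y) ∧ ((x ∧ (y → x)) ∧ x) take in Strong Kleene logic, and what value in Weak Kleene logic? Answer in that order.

In Strong Kleene logic: x ∨ y = T ∨ U = T
y → x = U → T = T  [¬U ∨ T]
x ∧ (y → x) = T ∧ T = T
(x ∧ (y → x)) ∧ x = T ∧ T = T
(x ∨ y) ∧ ((x ∧ (y → x)) ∧ x) = T ∧ T = T
In Weak Kleene logic: x ∨ y = T ∨ U = U
y → x = U → T = U
x ∧ (y → x) = T ∧ U = U
(x ∧ (y → x)) ∧ x = U ∧ T = U
(x ∨ y) ∧ ((x ∧ (y → x)) ∧ x) = U ∧ U = U
They differ because Strong Kleene logic and Weak Kleene logic treat U differently under the binary connectives.

T; U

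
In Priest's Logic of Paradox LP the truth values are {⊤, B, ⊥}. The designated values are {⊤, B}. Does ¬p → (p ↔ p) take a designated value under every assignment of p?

Every assignment of p over {⊤, B, ⊥} gives a value in {⊤, B}.
In particular, with p=B: ¬p → (p ↔ p) = B.

Yes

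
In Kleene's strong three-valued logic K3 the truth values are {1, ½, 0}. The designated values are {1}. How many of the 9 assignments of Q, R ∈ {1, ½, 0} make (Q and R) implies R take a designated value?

7

Of the 9 assignments, 7 give a value in {1}.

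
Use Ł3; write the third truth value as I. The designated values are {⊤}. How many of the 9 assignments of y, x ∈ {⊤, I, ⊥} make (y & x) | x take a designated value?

Designated under: (y=⊤, x=⊤); (y=I, x=⊤); (y=⊥, x=⊤).

3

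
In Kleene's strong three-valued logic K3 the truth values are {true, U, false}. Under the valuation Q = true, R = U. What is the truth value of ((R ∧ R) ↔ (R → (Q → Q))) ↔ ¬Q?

U

R ∧ R = U ∧ U = U
Q → Q = true → true = true
R → (Q → Q) = U → true = true  [¬U ∨ true]
(R ∧ R) ↔ (R → (Q → Q)) = U ↔ true = U
¬Q = ¬true = false
((R ∧ R) ↔ (R → (Q → Q))) ↔ ¬Q = U ↔ false = U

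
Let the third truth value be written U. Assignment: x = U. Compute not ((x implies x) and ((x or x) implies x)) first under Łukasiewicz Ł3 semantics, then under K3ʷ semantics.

False; U

In Łukasiewicz Ł3: x implies x = U implies U = True  [min(1, 1−½+½)]
x or x = U or U = U
(x or x) implies x = U implies U = True
(x implies x) and ((x or x) implies x) = True and True = True
not ((x implies x) and ((x or x) implies x)) = not True = False
In K3ʷ: x implies x = U implies U = U  [any arg is the third value ⇒ result is the third value]
x or x = U or U = U
(x or x) implies x = U implies U = U
(x implies x) and ((x or x) implies x) = U and U = U
not ((x implies x) and ((x or x) implies x)) = not U = U
They differ because Łukasiewicz Ł3 and K3ʷ treat U differently under the binary connectives.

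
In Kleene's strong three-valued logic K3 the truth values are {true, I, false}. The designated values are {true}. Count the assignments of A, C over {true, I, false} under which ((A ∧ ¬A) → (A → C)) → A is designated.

Designated under: (A=true, C=true); (A=true, C=I); (A=true, C=false).

3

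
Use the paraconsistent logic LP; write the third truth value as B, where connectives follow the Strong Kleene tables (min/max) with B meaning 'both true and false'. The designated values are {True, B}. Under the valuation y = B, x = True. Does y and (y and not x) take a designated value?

not x = not True = False
y and not x = B and False = False
y and (y and not x) = B and False = False
False ∉ {True, B}.

No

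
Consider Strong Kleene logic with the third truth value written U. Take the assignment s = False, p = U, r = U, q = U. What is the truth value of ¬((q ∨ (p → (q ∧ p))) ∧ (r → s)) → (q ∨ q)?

U

q ∧ p = U ∧ U = U
p → (q ∧ p) = U → U = U  [¬U ∨ U]
q ∨ (p → (q ∧ p)) = U ∨ U = U
r → s = U → False = U
(q ∨ (p → (q ∧ p))) ∧ (r → s) = U ∧ U = U
¬((q ∨ (p → (q ∧ p))) ∧ (r → s)) = ¬U = U
q ∨ q = U ∨ U = U
¬((q ∨ (p → (q ∧ p))) ∧ (r → s)) → (q ∨ q) = U → U = U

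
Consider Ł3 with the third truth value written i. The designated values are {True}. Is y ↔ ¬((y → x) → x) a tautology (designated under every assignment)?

Countermodel: y=True, x=True gives False, which is not designated.

No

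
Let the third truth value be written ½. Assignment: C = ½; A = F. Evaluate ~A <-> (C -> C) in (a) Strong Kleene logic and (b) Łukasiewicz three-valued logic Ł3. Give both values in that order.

In Strong Kleene logic: ~A = ~F = T
C -> C = ½ -> ½ = ½  [~½ | ½]
~A <-> (C -> C) = T <-> ½ = ½
In Łukasiewicz three-valued logic Ł3: ~A = ~F = T
C -> C = ½ -> ½ = T  [min(1, 1−½+½)]
~A <-> (C -> C) = T <-> T = T
They differ because Strong Kleene logic and Łukasiewicz three-valued logic Ł3 treat ½ differently under implication.

½; T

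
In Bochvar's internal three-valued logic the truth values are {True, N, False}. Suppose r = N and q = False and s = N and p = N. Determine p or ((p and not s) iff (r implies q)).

not s = not N = N
p and not s = N and N = N
r implies q = N implies False = N  [any arg is the third value ⇒ result is the third value]
(p and not s) iff (r implies q) = N iff N = N
p or ((p and not s) iff (r implies q)) = N or N = N

N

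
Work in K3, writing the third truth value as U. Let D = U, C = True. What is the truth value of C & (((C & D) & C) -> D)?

U

C & D = True & U = U
(C & D) & C = U & True = U
((C & D) & C) -> D = U -> U = U  [~U | U]
C & (((C & D) & C) -> D) = True & U = U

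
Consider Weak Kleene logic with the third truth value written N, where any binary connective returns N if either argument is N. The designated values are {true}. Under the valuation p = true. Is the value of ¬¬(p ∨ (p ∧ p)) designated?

p ∧ p = true ∧ true = true
p ∨ (p ∧ p) = true ∨ true = true
¬(p ∨ (p ∧ p)) = ¬true = false
¬¬(p ∨ (p ∧ p)) = ¬false = true
true ∈ {true}.

Yes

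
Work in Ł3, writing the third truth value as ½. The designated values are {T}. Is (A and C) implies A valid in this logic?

Yes

Every assignment of A, C over {T, ½, F} gives a value in {T}.
In particular, with A=½, C=½: (A and C) implies A = T.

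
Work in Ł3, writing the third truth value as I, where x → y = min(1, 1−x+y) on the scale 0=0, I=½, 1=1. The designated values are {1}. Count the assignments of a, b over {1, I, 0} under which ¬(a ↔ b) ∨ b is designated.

Designated under: (a=1, b=1); (a=1, b=0); (a=I, b=1); (a=0, b=1).

4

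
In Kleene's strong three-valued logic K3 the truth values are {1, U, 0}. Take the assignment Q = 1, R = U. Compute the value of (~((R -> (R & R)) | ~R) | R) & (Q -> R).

R & R = U & U = U
R -> (R & R) = U -> U = U
~R = ~U = U
(R -> (R & R)) | ~R = U | U = U
~((R -> (R & R)) | ~R) = ~U = U
~((R -> (R & R)) | ~R) | R = U | U = U
Q -> R = 1 -> U = U
(~((R -> (R & R)) | ~R) | R) & (Q -> R) = U & U = U

U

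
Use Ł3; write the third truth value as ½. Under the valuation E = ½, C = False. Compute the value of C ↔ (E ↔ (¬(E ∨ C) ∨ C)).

E ∨ C = ½ ∨ False = ½
¬(E ∨ C) = ¬½ = ½
¬(E ∨ C) ∨ C = ½ ∨ False = ½
E ↔ (¬(E ∨ C) ∨ C) = ½ ↔ ½ = True  [1 − |½−½|]
C ↔ (E ↔ (¬(E ∨ C) ∨ C)) = False ↔ True = False

False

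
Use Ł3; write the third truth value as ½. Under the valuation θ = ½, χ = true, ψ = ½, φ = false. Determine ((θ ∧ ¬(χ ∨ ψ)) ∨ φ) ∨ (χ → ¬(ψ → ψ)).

false

χ ∨ ψ = true ∨ ½ = true
¬(χ ∨ ψ) = ¬true = false
θ ∧ ¬(χ ∨ ψ) = ½ ∧ false = false
(θ ∧ ¬(χ ∨ ψ)) ∨ φ = false ∨ false = false
ψ → ψ = ½ → ½ = true  [min(1, 1−½+½)]
¬(ψ → ψ) = ¬true = false
χ → ¬(ψ → ψ) = true → false = false
((θ ∧ ¬(χ ∨ ψ)) ∨ φ) ∨ (χ → ¬(ψ → ψ)) = false ∨ false = false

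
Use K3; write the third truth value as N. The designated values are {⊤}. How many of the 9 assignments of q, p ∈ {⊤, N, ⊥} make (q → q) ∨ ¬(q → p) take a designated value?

6

Of the 9 assignments, 6 give a value in {⊤}.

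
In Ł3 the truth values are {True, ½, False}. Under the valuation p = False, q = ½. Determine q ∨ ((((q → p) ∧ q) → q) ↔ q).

q → p = ½ → False = ½
(q → p) ∧ q = ½ ∧ ½ = ½
((q → p) ∧ q) → q = ½ → ½ = True
(((q → p) ∧ q) → q) ↔ q = True ↔ ½ = ½
q ∨ ((((q → p) ∧ q) → q) ↔ q) = ½ ∨ ½ = ½

½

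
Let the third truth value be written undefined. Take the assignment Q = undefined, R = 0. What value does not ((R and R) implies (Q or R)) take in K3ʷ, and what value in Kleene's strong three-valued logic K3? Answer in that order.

undefined; 0

In K3ʷ: R and R = 0 and 0 = 0
Q or R = undefined or 0 = undefined
(R and R) implies (Q or R) = 0 implies undefined = undefined  [any arg is the third value ⇒ result is the third value]
not ((R and R) implies (Q or R)) = not undefined = undefined
In Kleene's strong three-valued logic K3: R and R = 0 and 0 = 0
Q or R = undefined or 0 = undefined
(R and R) implies (Q or R) = 0 implies undefined = 1
not ((R and R) implies (Q or R)) = not 1 = 0
They differ because K3ʷ and Kleene's strong three-valued logic K3 treat undefined differently under the binary connectives.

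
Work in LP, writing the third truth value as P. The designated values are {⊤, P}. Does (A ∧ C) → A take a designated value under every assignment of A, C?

Every assignment of A, C over {⊤, P, ⊥} gives a value in {⊤, P}.
In particular, with A=P, C=P: (A ∧ C) → A = P.

Yes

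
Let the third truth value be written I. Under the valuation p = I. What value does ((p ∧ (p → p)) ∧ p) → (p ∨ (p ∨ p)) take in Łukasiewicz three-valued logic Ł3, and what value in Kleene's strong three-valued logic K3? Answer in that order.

In Łukasiewicz three-valued logic Ł3: p → p = I → I = true  [min(1, 1−½+½)]
p ∧ (p → p) = I ∧ true = I
(p ∧ (p → p)) ∧ p = I ∧ I = I
p ∨ p = I ∨ I = I
p ∨ (p ∨ p) = I ∨ I = I
((p ∧ (p → p)) ∧ p) → (p ∨ (p ∨ p)) = I → I = true
In Kleene's strong three-valued logic K3: p → p = I → I = I  [¬I ∨ I]
p ∧ (p → p) = I ∧ I = I
(p ∧ (p → p)) ∧ p = I ∧ I = I
p ∨ p = I ∨ I = I
p ∨ (p ∨ p) = I ∨ I = I
((p ∧ (p → p)) ∧ p) → (p ∨ (p ∨ p)) = I → I = I
They differ because Łukasiewicz three-valued logic Ł3 and Kleene's strong three-valued logic K3 treat I differently under implication.

true; I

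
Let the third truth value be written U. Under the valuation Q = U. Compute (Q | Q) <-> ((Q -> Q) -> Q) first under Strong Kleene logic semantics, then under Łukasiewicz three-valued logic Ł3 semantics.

U; True

In Strong Kleene logic: Q | Q = U | U = U
Q -> Q = U -> U = U
(Q -> Q) -> Q = U -> U = U
(Q | Q) <-> ((Q -> Q) -> Q) = U <-> U = U
In Łukasiewicz three-valued logic Ł3: Q | Q = U | U = U
Q -> Q = U -> U = True  [min(1, 1−½+½)]
(Q -> Q) -> Q = True -> U = U
(Q | Q) <-> ((Q -> Q) -> Q) = U <-> U = True
They differ because Strong Kleene logic and Łukasiewicz three-valued logic Ł3 treat U differently under implication.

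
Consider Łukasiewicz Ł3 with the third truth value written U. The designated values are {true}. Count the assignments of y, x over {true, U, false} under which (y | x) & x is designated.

3

Designated under: (y=true, x=true); (y=U, x=true); (y=false, x=true).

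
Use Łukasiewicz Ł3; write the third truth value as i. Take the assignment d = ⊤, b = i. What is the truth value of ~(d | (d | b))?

d | b = ⊤ | i = ⊤
d | (d | b) = ⊤ | ⊤ = ⊤
~(d | (d | b)) = ~⊤ = ⊥

⊥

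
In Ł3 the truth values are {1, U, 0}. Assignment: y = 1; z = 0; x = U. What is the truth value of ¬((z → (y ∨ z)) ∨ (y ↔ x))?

0

y ∨ z = 1 ∨ 0 = 1
z → (y ∨ z) = 0 → 1 = 1
y ↔ x = 1 ↔ U = U  [1 − |1−½|]
(z → (y ∨ z)) ∨ (y ↔ x) = 1 ∨ U = 1
¬((z → (y ∨ z)) ∨ (y ↔ x)) = ¬1 = 0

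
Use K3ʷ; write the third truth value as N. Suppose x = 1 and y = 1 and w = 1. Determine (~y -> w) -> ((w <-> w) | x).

1

~y = ~1 = 0
~y -> w = 0 -> 1 = 1
w <-> w = 1 <-> 1 = 1
(w <-> w) | x = 1 | 1 = 1
(~y -> w) -> ((w <-> w) | x) = 1 -> 1 = 1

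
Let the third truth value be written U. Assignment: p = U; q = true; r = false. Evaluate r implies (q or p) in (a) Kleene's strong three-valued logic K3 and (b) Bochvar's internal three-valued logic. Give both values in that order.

In Kleene's strong three-valued logic K3: q or p = true or U = true
r implies (q or p) = false implies true = true
In Bochvar's internal three-valued logic: q or p = true or U = U
r implies (q or p) = false implies U = U  [any arg is the third value ⇒ result is the third value]
They differ because Kleene's strong three-valued logic K3 and Bochvar's internal three-valued logic treat U differently under the binary connectives.

true; U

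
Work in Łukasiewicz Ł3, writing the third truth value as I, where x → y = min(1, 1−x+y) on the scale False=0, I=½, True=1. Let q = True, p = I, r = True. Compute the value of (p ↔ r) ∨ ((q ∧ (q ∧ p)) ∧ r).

p ↔ r = I ↔ True = I  [1 − |½−1|]
q ∧ p = True ∧ I = I
q ∧ (q ∧ p) = True ∧ I = I
(q ∧ (q ∧ p)) ∧ r = I ∧ True = I
(p ↔ r) ∨ ((q ∧ (q ∧ p)) ∧ r) = I ∨ I = I

I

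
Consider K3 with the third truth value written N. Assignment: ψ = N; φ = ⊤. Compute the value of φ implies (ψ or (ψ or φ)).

ψ or φ = N or ⊤ = ⊤
ψ or (ψ or φ) = N or ⊤ = ⊤
φ implies (ψ or (ψ or φ)) = ⊤ implies ⊤ = ⊤

⊤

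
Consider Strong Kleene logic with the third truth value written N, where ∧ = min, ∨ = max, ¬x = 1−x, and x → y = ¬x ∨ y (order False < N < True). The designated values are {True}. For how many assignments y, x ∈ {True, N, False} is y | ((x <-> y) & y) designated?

Designated under: (y=True, x=True); (y=True, x=N); (y=True, x=False).

3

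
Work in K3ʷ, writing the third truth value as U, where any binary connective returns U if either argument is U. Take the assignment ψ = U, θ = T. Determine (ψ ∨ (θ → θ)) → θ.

θ → θ = T → T = T
ψ ∨ (θ → θ) = U ∨ T = U
(ψ ∨ (θ → θ)) → θ = U → T = U  [any arg is the third value ⇒ result is the third value]

U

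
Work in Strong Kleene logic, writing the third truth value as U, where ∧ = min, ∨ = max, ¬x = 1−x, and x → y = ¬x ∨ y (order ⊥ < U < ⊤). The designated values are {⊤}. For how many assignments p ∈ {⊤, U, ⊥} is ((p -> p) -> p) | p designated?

p=⊤: ⊤ ✓
p=U: U ·
p=⊥: ⊥ ·

1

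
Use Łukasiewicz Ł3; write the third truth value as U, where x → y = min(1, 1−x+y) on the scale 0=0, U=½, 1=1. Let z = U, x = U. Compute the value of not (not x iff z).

0

not x = not U = U
not x iff z = U iff U = 1  [1 − |½−½|]
not (not x iff z) = not 1 = 0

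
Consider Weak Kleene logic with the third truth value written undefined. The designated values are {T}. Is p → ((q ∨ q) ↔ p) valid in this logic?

Countermodel: p=T, q=undefined gives undefined, which is not designated.

No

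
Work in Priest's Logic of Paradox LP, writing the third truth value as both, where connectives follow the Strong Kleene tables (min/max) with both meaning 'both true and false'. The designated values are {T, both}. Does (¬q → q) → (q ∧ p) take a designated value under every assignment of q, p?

No

Countermodel: q=T, p=F gives F, which is not designated.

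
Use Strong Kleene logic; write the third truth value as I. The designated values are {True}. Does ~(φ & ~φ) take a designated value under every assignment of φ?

No

Countermodel: φ=I gives I, which is not designated.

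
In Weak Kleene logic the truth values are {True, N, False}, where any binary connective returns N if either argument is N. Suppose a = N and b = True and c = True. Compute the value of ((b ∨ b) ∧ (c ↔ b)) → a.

b ∨ b = True ∨ True = True
c ↔ b = True ↔ True = True
(b ∨ b) ∧ (c ↔ b) = True ∧ True = True
((b ∨ b) ∧ (c ↔ b)) → a = True → N = N  [any arg is the third value ⇒ result is the third value]

N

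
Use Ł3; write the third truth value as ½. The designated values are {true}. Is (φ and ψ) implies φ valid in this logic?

Every assignment of φ, ψ over {true, ½, false} gives a value in {true}.
In particular, with φ=½, ψ=½: (φ and ψ) implies φ = true.

Yes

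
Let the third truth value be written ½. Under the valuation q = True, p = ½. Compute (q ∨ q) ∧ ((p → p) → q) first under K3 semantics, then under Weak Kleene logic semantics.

True; ½

In K3: q ∨ q = True ∨ True = True
p → p = ½ → ½ = ½  [¬½ ∨ ½]
(p → p) → q = ½ → True = True
(q ∨ q) ∧ ((p → p) → q) = True ∧ True = True
In Weak Kleene logic: q ∨ q = True ∨ True = True
p → p = ½ → ½ = ½  [any arg is the third value ⇒ result is the third value]
(p → p) → q = ½ → True = ½
(q ∨ q) ∧ ((p → p) → q) = True ∧ ½ = ½
They differ because K3 and Weak Kleene logic treat ½ differently under the binary connectives.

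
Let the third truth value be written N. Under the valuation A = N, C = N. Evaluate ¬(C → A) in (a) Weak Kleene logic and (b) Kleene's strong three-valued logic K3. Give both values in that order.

In Weak Kleene logic: C → A = N → N = N  [any arg is the third value ⇒ result is the third value]
¬(C → A) = ¬N = N
In Kleene's strong three-valued logic K3: C → A = N → N = N
¬(C → A) = ¬N = N

N; N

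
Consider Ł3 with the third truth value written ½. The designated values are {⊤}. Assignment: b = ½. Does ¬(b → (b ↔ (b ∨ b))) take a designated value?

b ∨ b = ½ ∨ ½ = ½
b ↔ (b ∨ b) = ½ ↔ ½ = ⊤  [1 − |½−½|]
b → (b ↔ (b ∨ b)) = ½ → ⊤ = ⊤
¬(b → (b ↔ (b ∨ b))) = ¬⊤ = ⊥
⊥ ∉ {⊤}.

No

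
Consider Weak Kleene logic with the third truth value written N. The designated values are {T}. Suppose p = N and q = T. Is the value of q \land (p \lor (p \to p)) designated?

No

p \to p = N \to N = N  [any arg is the third value ⇒ result is the third value]
p \lor (p \to p) = N \lor N = N
q \land (p \lor (p \to p)) = T \land N = N
N ∉ {T}.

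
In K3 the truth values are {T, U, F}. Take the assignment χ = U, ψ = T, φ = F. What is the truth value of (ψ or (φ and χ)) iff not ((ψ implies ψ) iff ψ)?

F

φ and χ = F and U = F
ψ or (φ and χ) = T or F = T
ψ implies ψ = T implies T = T
(ψ implies ψ) iff ψ = T iff T = T
not ((ψ implies ψ) iff ψ) = not T = F
(ψ or (φ and χ)) iff not ((ψ implies ψ) iff ψ) = T iff F = F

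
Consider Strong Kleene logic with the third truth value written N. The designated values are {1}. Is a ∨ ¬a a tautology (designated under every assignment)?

No

Countermodel: a=N gives N, which is not designated.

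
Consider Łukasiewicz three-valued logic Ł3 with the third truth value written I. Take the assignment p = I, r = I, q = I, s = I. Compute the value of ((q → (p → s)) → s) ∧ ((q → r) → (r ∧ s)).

p → s = I → I = True  [min(1, 1−½+½)]
q → (p → s) = I → True = True
(q → (p → s)) → s = True → I = I
q → r = I → I = True
r ∧ s = I ∧ I = I
(q → r) → (r ∧ s) = True → I = I
((q → (p → s)) → s) ∧ ((q → r) → (r ∧ s)) = I ∧ I = I

I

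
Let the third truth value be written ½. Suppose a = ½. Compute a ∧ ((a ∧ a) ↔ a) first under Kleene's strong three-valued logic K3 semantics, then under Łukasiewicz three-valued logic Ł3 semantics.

In Kleene's strong three-valued logic K3: a ∧ a = ½ ∧ ½ = ½
(a ∧ a) ↔ a = ½ ↔ ½ = ½
a ∧ ((a ∧ a) ↔ a) = ½ ∧ ½ = ½
In Łukasiewicz three-valued logic Ł3: a ∧ a = ½ ∧ ½ = ½
(a ∧ a) ↔ a = ½ ↔ ½ = T  [1 − |½−½|]
a ∧ ((a ∧ a) ↔ a) = ½ ∧ T = ½

½; ½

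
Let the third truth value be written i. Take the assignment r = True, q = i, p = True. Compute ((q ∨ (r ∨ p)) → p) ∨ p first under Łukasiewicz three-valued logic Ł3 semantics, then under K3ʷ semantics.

In Łukasiewicz three-valued logic Ł3: r ∨ p = True ∨ True = True
q ∨ (r ∨ p) = i ∨ True = True
(q ∨ (r ∨ p)) → p = True → True = True
((q ∨ (r ∨ p)) → p) ∨ p = True ∨ True = True
In K3ʷ: r ∨ p = True ∨ True = True
q ∨ (r ∨ p) = i ∨ True = i
(q ∨ (r ∨ p)) → p = i → True = i  [any arg is the third value ⇒ result is the third value]
((q ∨ (r ∨ p)) → p) ∨ p = i ∨ True = i
They differ because Łukasiewicz three-valued logic Ł3 and K3ʷ treat i differently under the binary connectives.

True; i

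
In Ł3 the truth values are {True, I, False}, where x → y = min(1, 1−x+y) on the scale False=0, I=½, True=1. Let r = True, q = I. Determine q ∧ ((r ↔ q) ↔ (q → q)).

r ↔ q = True ↔ I = I  [1 − |1−½|]
q → q = I → I = True
(r ↔ q) ↔ (q → q) = I ↔ True = I
q ∧ ((r ↔ q) ↔ (q → q)) = I ∧ I = I

I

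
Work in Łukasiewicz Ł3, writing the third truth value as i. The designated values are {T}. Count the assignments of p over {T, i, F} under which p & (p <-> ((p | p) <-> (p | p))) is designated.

p=T: T ✓
p=i: i ·
p=F: F ·

1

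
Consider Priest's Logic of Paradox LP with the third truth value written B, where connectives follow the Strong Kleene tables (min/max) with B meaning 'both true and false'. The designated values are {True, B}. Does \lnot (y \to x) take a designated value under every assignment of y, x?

No

Countermodel: y=True, x=True gives False, which is not designated.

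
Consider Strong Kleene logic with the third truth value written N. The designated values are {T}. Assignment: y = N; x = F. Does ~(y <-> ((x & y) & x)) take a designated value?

No

x & y = F & N = F
(x & y) & x = F & F = F
y <-> ((x & y) & x) = N <-> F = N
~(y <-> ((x & y) & x)) = ~N = N
N ∉ {T}.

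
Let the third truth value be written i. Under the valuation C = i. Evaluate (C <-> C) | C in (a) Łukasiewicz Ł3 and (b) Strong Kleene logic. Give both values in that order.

In Łukasiewicz Ł3: C <-> C = i <-> i = 1  [1 − |½−½|]
(C <-> C) | C = 1 | i = 1
In Strong Kleene logic: C <-> C = i <-> i = i
(C <-> C) | C = i | i = i
They differ because Łukasiewicz Ł3 and Strong Kleene logic treat i differently under implication.

1; i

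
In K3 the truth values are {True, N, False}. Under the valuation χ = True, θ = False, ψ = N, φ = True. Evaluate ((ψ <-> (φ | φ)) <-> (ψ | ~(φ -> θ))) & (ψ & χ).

N

φ | φ = True | True = True
ψ <-> (φ | φ) = N <-> True = N
φ -> θ = True -> False = False
~(φ -> θ) = ~False = True
ψ | ~(φ -> θ) = N | True = True
(ψ <-> (φ | φ)) <-> (ψ | ~(φ -> θ)) = N <-> True = N
ψ & χ = N & True = N
((ψ <-> (φ | φ)) <-> (ψ | ~(φ -> θ))) & (ψ & χ) = N & N = N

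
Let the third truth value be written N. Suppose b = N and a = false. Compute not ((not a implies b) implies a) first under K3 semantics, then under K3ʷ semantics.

N; N

In K3: not a = not false = true
not a implies b = true implies N = N  [not true or N]
(not a implies b) implies a = N implies false = N
not ((not a implies b) implies a) = not N = N
In K3ʷ: not a = not false = true
not a implies b = true implies N = N  [any arg is the third value ⇒ result is the third value]
(not a implies b) implies a = N implies false = N
not ((not a implies b) implies a) = not N = N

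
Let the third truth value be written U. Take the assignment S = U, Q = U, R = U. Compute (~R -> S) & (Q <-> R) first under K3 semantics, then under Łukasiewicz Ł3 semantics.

In K3: ~R = ~U = U
~R -> S = U -> U = U  [~U | U]
Q <-> R = U <-> U = U
(~R -> S) & (Q <-> R) = U & U = U
In Łukasiewicz Ł3: ~R = ~U = U
~R -> S = U -> U = T  [min(1, 1−½+½)]
Q <-> R = U <-> U = T
(~R -> S) & (Q <-> R) = T & T = T
They differ because K3 and Łukasiewicz Ł3 treat U differently under implication.

U; T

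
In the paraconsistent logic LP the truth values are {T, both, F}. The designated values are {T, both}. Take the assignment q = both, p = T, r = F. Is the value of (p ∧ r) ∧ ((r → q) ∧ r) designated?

p ∧ r = T ∧ F = F
r → q = F → both = T
(r → q) ∧ r = T ∧ F = F
(p ∧ r) ∧ ((r → q) ∧ r) = F ∧ F = F
F ∉ {T, both}.

No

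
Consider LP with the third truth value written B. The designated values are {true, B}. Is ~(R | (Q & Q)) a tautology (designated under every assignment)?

No

Countermodel: R=true, Q=true gives false, which is not designated.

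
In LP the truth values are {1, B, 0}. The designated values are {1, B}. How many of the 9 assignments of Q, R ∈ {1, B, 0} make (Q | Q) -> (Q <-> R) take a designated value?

8

Of the 9 assignments, 8 give a value in {1, B}.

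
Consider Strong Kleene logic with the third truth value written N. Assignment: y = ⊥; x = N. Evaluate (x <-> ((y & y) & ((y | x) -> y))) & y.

⊥

y & y = ⊥ & ⊥ = ⊥
y | x = ⊥ | N = N
(y | x) -> y = N -> ⊥ = N  [~N | ⊥]
(y & y) & ((y | x) -> y) = ⊥ & N = ⊥
x <-> ((y & y) & ((y | x) -> y)) = N <-> ⊥ = N
(x <-> ((y & y) & ((y | x) -> y))) & y = N & ⊥ = ⊥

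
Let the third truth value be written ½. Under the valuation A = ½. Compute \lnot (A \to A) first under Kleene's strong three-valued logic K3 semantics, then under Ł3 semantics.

In Kleene's strong three-valued logic K3: A \to A = ½ \to ½ = ½  [\lnot ½ \lor ½]
\lnot (A \to A) = \lnot ½ = ½
In Ł3: A \to A = ½ \to ½ = ⊤  [min(1, 1−½+½)]
\lnot (A \to A) = \lnot ⊤ = ⊥
They differ because Kleene's strong three-valued logic K3 and Ł3 treat ½ differently under implication.

½; ⊥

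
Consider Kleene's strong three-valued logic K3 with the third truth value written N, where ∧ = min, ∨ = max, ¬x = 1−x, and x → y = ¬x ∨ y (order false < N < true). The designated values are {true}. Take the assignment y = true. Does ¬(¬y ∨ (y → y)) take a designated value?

No

¬y = ¬true = false
y → y = true → true = true
¬y ∨ (y → y) = false ∨ true = true
¬(¬y ∨ (y → y)) = ¬true = false
false ∉ {true}.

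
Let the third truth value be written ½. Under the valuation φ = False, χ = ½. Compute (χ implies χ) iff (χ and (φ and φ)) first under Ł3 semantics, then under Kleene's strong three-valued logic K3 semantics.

False; ½

In Ł3: χ implies χ = ½ implies ½ = True  [min(1, 1−½+½)]
φ and φ = False and False = False
χ and (φ and φ) = ½ and False = False
(χ implies χ) iff (χ and (φ and φ)) = True iff False = False
In Kleene's strong three-valued logic K3: χ implies χ = ½ implies ½ = ½  [not ½ or ½]
φ and φ = False and False = False
χ and (φ and φ) = ½ and False = False
(χ implies χ) iff (χ and (φ and φ)) = ½ iff False = ½
They differ because Ł3 and Kleene's strong three-valued logic K3 treat ½ differently under implication.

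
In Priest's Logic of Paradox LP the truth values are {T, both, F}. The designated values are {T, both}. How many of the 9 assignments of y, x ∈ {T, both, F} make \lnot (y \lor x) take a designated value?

Designated under: (y=both, x=both); (y=both, x=F); (y=F, x=both); (y=F, x=F).

4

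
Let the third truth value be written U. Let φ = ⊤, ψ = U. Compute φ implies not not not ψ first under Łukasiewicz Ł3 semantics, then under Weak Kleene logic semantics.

U; U

In Łukasiewicz Ł3: not ψ = not U = U
not not ψ = not U = U
not not not ψ = not U = U
φ implies not not not ψ = ⊤ implies U = U  [min(1, 1−1+½)]
In Weak Kleene logic: not ψ = not U = U
not not ψ = not U = U
not not not ψ = not U = U
φ implies not not not ψ = ⊤ implies U = U  [any arg is the third value ⇒ result is the third value]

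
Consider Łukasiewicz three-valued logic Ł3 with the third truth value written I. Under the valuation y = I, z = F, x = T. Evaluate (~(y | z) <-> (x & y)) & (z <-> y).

y | z = I | F = I
~(y | z) = ~I = I
x & y = T & I = I
~(y | z) <-> (x & y) = I <-> I = T
z <-> y = F <-> I = I
(~(y | z) <-> (x & y)) & (z <-> y) = T & I = I

I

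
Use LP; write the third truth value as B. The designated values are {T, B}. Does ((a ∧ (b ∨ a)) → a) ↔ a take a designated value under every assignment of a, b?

No

Countermodel: a=F, b=T gives F, which is not designated.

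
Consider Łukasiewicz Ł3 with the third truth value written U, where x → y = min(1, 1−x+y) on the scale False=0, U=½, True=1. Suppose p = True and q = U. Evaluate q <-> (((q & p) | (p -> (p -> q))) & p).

q & p = U & True = U
p -> q = True -> U = U  [min(1, 1−1+½)]
p -> (p -> q) = True -> U = U
(q & p) | (p -> (p -> q)) = U | U = U
((q & p) | (p -> (p -> q))) & p = U & True = U
q <-> (((q & p) | (p -> (p -> q))) & p) = U <-> U = True

True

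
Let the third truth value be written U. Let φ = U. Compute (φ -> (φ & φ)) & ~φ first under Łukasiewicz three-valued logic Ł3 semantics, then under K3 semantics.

U; U

In Łukasiewicz three-valued logic Ł3: φ & φ = U & U = U
φ -> (φ & φ) = U -> U = True  [min(1, 1−½+½)]
~φ = ~U = U
(φ -> (φ & φ)) & ~φ = True & U = U
In K3: φ & φ = U & U = U
φ -> (φ & φ) = U -> U = U
~φ = ~U = U
(φ -> (φ & φ)) & ~φ = U & U = U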